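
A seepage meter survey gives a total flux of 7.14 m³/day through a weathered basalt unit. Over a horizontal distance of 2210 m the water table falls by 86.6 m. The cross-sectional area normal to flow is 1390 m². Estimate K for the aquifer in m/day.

Hydraulic gradient i = Δh / L = 86.6 / 2210 = 0.03919.
From Q = K·A·i, K = Q / (A·i) = 7.14 / (1390 × 0.03919) = 0.1311 m/day.

0.131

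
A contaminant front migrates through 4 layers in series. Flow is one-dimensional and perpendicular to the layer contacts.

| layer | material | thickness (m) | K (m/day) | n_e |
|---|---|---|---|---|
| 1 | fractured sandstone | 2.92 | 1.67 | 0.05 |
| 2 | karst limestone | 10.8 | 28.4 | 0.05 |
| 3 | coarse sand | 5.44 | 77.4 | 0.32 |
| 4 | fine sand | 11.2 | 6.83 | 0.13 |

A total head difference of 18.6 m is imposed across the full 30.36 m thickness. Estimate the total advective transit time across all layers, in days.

0.801

With flow normal to the layers, continuity requires the same specific discharge q through every layer.
Σ(b_i/K_i) = 2.92/1.67 + 10.8/28.4 + 5.44/77.4 + 11.2/6.83 = 3.839 d.
q = Δh / Σ(b_i/K_i) = 18.6 / 3.839 = 4.845 m/day.
In each layer the seepage velocity is v_i = q/n_i, so the layer transit time is t_i = b_i·n_i / q:
  layer 1 (fractured sandstone): t_1 = 2.92 × 0.05 / 4.845 = 0.03013 d
  layer 2 (karst limestone): t_2 = 10.8 × 0.05 / 4.845 = 0.1115 d
  layer 3 (coarse sand): t_3 = 5.44 × 0.32 / 4.845 = 0.3593 d
  layer 4 (fine sand): t_4 = 11.2 × 0.13 / 4.845 = 0.3005 d
Total t = Σ t_i = 0.8014 days.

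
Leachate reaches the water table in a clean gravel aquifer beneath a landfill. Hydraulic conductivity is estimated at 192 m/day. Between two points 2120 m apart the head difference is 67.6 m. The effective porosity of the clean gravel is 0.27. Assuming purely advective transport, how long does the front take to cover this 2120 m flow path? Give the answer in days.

93.5

Hydraulic gradient i = Δh / L = 67.6 / 2120 = 0.03189.
Darcy flux q = K · i = 192.0 × 0.03189 = 6.122 m/day.
Seepage velocity v = q / n_e = 6.122 / 0.27 = 22.68 m/day.
Travel time t = L / v = 2120 / 22.68 = 93.49 days.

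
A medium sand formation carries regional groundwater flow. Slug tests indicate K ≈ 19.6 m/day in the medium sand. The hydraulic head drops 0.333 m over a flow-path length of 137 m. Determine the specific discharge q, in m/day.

0.0476

Hydraulic gradient i = Δh / L = 0.333 / 137 = 0.002431.
Specific discharge q = K · i = 19.60 × 0.002431 = 0.04764 m/day.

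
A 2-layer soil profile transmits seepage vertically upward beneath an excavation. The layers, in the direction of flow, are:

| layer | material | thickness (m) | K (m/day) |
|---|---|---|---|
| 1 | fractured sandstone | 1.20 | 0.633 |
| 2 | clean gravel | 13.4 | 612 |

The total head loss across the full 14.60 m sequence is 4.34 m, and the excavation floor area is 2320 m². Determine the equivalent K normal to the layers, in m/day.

Flow is perpendicular to layering, so the layers act in series and the equivalent K is the thickness-weighted harmonic mean.
Total thickness L = 1.20 + 13.4 = 14.60 m.
Σ(b_i/K_i) = 1.20/0.633 + 13.4/612 = 1.918 d.
K_eq = L / Σ(b_i/K_i) = 14.60 / 1.918 = 7.614 m/day.

7.61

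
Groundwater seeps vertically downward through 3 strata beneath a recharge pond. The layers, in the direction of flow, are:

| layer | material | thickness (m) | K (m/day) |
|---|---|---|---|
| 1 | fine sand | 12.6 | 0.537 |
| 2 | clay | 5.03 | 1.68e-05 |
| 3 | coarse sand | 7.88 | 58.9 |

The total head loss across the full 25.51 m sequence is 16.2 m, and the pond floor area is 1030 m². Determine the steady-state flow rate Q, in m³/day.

0.0557

Flow is perpendicular to layering, so the layers act in series and the equivalent K is the thickness-weighted harmonic mean.
Total thickness L = 12.6 + 5.03 + 7.88 = 25.51 m.
Σ(b_i/K_i) = 12.6/0.537 + 5.03/1.68e-05 + 7.88/58.9 = 2.994e+05 d.
K_eq = L / Σ(b_i/K_i) = 25.51 / 2.994e+05 = 8.520e-05 m/day.
Q = K_eq · A · (Δh/L) = 8.520e-05 × 1030 × (16.2/25.51) = 0.05573 m³/day.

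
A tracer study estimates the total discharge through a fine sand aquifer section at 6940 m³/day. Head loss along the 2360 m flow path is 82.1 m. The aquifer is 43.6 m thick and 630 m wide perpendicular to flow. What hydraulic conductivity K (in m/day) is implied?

7.26

Cross-sectional area A = 630 × 43.6 = 27468 m².
Hydraulic gradient i = Δh / L = 82.1 / 2360 = 0.03479.
From Q = K·A·i, K = Q / (A·i) = 6940 / (27468 × 0.03479) = 7.263 m/day.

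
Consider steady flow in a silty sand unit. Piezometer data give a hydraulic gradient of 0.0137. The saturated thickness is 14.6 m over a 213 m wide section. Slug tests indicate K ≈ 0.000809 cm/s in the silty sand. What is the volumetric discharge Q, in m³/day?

Convert K: 0.000809 cm/s × 864 = 0.6990 m/day.
Cross-sectional area A = 213 × 14.6 = 3110 m².
Hydraulic gradient i = 0.0137.
Darcy's law: Q = K · A · i = 0.6990 × 3110 × 0.01370 = 29.78 m³/day.

29.8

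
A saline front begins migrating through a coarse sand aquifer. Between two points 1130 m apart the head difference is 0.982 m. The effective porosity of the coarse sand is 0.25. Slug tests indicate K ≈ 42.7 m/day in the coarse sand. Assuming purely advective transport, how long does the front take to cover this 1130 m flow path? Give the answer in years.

20.8

Hydraulic gradient i = Δh / L = 0.982 / 1130 = 0.0008690.
Darcy flux q = K · i = 42.70 × 0.0008690 = 0.03711 m/day.
Seepage velocity v = q / n_e = 0.03711 / 0.25 = 0.1484 m/day.
Travel time t = L / v = 1130 / 0.1484 = 7613 days = 20.84 years.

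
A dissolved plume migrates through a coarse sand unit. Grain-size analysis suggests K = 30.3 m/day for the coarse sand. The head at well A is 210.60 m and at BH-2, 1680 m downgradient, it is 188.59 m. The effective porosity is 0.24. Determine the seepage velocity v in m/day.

Hydraulic gradient i = (210.60 − 188.59) / 1680 = 22.01 / 1680 = 0.01310.
Darcy flux q = K · i = 30.30 × 0.01310 = 0.3970 m/day.
Seepage velocity v = q / n_e = 0.3970 / 0.24 = 1.654 m/day.

1.65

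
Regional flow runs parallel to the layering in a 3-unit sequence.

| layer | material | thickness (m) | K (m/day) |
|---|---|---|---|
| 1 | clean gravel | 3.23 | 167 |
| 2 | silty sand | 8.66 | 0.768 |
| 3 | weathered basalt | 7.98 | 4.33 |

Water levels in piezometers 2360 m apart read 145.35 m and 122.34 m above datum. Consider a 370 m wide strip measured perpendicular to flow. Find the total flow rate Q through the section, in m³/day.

Flow is parallel to layering, so each bed carries its own Darcy discharge and the transmissivities add.
Σ(K_i·b_i) = 167×3.23 + 0.768×8.66 + 4.33×7.98 = 580.6 m²/day.
Hydraulic gradient i = (145.35 − 122.34) / 2360 = 23.01 / 2360 = 0.009750.
Q = Σ(K_i·b_i) · W · i = 580.6 × 370 × 0.009750 = 2095 m³/day.

2090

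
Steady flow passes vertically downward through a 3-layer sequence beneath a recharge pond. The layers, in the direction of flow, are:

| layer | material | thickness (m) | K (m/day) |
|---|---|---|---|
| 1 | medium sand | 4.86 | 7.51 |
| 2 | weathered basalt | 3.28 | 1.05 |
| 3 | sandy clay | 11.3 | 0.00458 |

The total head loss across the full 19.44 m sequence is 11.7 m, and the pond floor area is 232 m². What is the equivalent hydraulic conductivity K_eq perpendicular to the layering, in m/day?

0.00787

Flow is perpendicular to layering, so the layers act in series and the equivalent K is the thickness-weighted harmonic mean.
Total thickness L = 4.86 + 3.28 + 11.3 = 19.44 m.
Σ(b_i/K_i) = 4.86/7.51 + 3.28/1.05 + 11.3/0.00458 = 2471 d.
K_eq = L / Σ(b_i/K_i) = 19.44 / 2471 = 0.007867 m/day.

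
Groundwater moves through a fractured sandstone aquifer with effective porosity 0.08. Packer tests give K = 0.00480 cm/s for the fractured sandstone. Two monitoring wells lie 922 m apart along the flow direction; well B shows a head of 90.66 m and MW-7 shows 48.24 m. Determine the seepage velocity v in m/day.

Convert K: 0.00480 cm/s × 864 = 4.147 m/day.
Hydraulic gradient i = (90.66 − 48.24) / 922 = 42.42 / 922 = 0.04601.
Darcy flux q = K · i = 4.147 × 0.04601 = 0.1908 m/day.
Seepage velocity v = q / n_e = 0.1908 / 0.08 = 2.385 m/day.

2.39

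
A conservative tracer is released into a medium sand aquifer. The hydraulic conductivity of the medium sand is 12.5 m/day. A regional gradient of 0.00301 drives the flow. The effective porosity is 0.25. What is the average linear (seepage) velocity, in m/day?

Hydraulic gradient i = 0.00301.
Darcy flux q = K · i = 12.50 × 0.003010 = 0.03762 m/day.
Seepage velocity v = q / n_e = 0.03762 / 0.25 = 0.1505 m/day.

0.150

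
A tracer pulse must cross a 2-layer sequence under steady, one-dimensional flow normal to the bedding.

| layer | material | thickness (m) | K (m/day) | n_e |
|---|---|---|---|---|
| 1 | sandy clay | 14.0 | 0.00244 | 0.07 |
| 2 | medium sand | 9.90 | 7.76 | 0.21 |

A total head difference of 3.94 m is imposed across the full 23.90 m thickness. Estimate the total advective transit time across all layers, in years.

With flow normal to the layers, continuity requires the same specific discharge q through every layer.
Σ(b_i/K_i) = 14.0/0.00244 + 9.90/7.76 = 5739 d.
q = Δh / Σ(b_i/K_i) = 3.94 / 5739 = 0.0006865 m/day.
In each layer the seepage velocity is v_i = q/n_i, so the layer transit time is t_i = b_i·n_i / q:
  layer 1 (sandy clay): t_1 = 14.0 × 0.07 / 0.0006865 = 1427 d
  layer 2 (medium sand): t_2 = 9.90 × 0.21 / 0.0006865 = 3028 d
Total t = Σ t_i = 4456 days = 12.20 years.

12.2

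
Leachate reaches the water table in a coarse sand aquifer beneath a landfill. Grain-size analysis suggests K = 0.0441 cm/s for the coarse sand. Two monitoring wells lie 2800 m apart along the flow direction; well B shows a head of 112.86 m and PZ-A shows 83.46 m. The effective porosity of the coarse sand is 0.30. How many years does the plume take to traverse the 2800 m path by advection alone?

Convert K: 0.0441 cm/s × 864 = 38.10 m/day.
Hydraulic gradient i = (112.86 − 83.46) / 2800 = 29.4 / 2800 = 0.01050.
Darcy flux q = K · i = 38.10 × 0.01050 = 0.4001 m/day.
Seepage velocity v = q / n_e = 0.4001 / 0.30 = 1.334 m/day.
Travel time t = L / v = 2800 / 1.334 = 2100 days = 5.748 years.

5.75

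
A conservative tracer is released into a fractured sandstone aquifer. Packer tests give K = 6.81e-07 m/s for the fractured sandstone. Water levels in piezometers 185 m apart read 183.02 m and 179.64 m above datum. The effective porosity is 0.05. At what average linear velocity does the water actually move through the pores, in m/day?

Convert K: 6.81e-07 m/s × 86400 = 0.05884 m/day.
Hydraulic gradient i = (183.02 − 179.64) / 185 = 3.38 / 185 = 0.01827.
Darcy flux q = K · i = 0.05884 × 0.01827 = 0.001075 m/day.
Seepage velocity v = q / n_e = 0.001075 / 0.05 = 0.02150 m/day.

0.0215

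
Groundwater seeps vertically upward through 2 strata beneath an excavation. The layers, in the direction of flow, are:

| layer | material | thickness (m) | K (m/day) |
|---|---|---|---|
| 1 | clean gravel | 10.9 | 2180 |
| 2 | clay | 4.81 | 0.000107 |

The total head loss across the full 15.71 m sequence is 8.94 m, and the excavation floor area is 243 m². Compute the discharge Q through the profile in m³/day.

0.0483

Flow is perpendicular to layering, so the layers act in series and the equivalent K is the thickness-weighted harmonic mean.
Total thickness L = 10.9 + 4.81 = 15.71 m.
Σ(b_i/K_i) = 10.9/2180 + 4.81/0.000107 = 44953 d.
K_eq = L / Σ(b_i/K_i) = 15.71 / 44953 = 0.0003495 m/day.
Q = K_eq · A · (Δh/L) = 0.0003495 × 243 × (8.94/15.71) = 0.04833 m³/day.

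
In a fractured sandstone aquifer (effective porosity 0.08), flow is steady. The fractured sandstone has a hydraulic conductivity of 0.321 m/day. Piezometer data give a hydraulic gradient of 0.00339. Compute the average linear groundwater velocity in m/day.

0.0136

Hydraulic gradient i = 0.00339.
Darcy flux q = K · i = 0.3210 × 0.003390 = 0.001088 m/day.
Seepage velocity v = q / n_e = 0.001088 / 0.08 = 0.01360 m/day.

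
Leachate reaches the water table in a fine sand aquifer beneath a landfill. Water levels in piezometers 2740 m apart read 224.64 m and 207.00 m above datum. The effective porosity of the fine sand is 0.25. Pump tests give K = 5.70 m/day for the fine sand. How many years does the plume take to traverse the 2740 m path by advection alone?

Hydraulic gradient i = (224.64 − 207.00) / 2740 = 17.64 / 2740 = 0.006438.
Darcy flux q = K · i = 5.700 × 0.006438 = 0.03670 m/day.
Seepage velocity v = q / n_e = 0.03670 / 0.25 = 0.1468 m/day.
Travel time t = L / v = 2740 / 0.1468 = 18667 days = 51.11 years.

51.1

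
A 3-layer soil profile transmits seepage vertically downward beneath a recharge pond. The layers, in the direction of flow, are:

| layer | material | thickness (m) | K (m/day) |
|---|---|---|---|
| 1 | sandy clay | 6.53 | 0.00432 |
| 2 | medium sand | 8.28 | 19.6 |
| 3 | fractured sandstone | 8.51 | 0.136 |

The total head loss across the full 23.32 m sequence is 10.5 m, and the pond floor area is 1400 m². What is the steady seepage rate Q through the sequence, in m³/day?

9.34

Flow is perpendicular to layering, so the layers act in series and the equivalent K is the thickness-weighted harmonic mean.
Total thickness L = 6.53 + 8.28 + 8.51 = 23.32 m.
Σ(b_i/K_i) = 6.53/0.00432 + 8.28/19.6 + 8.51/0.136 = 1575 d.
K_eq = L / Σ(b_i/K_i) = 23.32 / 1575 = 0.01481 m/day.
Q = K_eq · A · (Δh/L) = 0.01481 × 1400 × (10.5/23.32) = 9.336 m³/day.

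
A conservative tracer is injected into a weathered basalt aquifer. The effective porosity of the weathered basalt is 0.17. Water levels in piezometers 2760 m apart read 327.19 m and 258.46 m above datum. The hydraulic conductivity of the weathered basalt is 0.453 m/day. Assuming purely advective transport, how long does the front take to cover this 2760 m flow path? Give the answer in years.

114

Hydraulic gradient i = (327.19 − 258.46) / 2760 = 68.73 / 2760 = 0.02490.
Darcy flux q = K · i = 0.4530 × 0.02490 = 0.01128 m/day.
Seepage velocity v = q / n_e = 0.01128 / 0.17 = 0.06636 m/day.
Travel time t = L / v = 2760 / 0.06636 = 41593 days = 113.9 years.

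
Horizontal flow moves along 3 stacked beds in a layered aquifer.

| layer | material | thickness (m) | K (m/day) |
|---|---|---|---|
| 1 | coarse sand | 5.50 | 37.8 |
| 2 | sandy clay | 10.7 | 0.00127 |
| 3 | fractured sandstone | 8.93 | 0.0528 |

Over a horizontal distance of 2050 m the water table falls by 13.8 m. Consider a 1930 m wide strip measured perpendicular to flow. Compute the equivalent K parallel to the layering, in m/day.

8.29

Flow is parallel to layering, so each bed carries its own Darcy discharge and the transmissivities add.
Σ(K_i·b_i) = 37.8×5.50 + 0.00127×10.7 + 0.0528×8.93 = 208.4 m²/day.
Total thickness b = 25.13 m, so K_eq = Σ(K_i·b_i)/b = 8.292 m/day.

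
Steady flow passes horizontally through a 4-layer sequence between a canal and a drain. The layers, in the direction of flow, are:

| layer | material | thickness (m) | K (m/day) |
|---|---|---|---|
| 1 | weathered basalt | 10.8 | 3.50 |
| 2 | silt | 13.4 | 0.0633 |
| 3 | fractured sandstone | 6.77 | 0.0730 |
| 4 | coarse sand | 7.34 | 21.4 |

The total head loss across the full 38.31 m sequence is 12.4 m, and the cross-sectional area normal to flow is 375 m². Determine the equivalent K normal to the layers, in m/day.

Flow is perpendicular to layering, so the layers act in series and the equivalent K is the thickness-weighted harmonic mean.
Total thickness L = 10.8 + 13.4 + 6.77 + 7.34 = 38.31 m.
Σ(b_i/K_i) = 10.8/3.50 + 13.4/0.0633 + 6.77/0.0730 + 7.34/21.4 = 307.9 d.
K_eq = L / Σ(b_i/K_i) = 38.31 / 307.9 = 0.1244 m/day.

0.124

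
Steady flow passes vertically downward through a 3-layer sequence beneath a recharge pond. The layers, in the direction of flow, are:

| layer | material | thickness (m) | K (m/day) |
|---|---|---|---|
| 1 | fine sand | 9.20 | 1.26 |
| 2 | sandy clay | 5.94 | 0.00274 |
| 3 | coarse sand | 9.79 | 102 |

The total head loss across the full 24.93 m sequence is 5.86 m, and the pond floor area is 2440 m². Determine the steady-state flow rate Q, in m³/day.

6.57

Flow is perpendicular to layering, so the layers act in series and the equivalent K is the thickness-weighted harmonic mean.
Total thickness L = 9.20 + 5.94 + 9.79 = 24.93 m.
Σ(b_i/K_i) = 9.20/1.26 + 5.94/0.00274 + 9.79/102 = 2175 d.
K_eq = L / Σ(b_i/K_i) = 24.93 / 2175 = 0.01146 m/day.
Q = K_eq · A · (Δh/L) = 0.01146 × 2440 × (5.86/24.93) = 6.573 m³/day.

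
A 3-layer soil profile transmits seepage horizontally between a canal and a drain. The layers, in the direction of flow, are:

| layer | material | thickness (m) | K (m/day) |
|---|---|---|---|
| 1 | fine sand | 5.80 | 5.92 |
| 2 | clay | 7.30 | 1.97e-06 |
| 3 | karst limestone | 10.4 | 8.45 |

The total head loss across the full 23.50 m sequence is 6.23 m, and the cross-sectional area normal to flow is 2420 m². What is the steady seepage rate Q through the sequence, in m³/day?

0.00407

Flow is perpendicular to layering, so the layers act in series and the equivalent K is the thickness-weighted harmonic mean.
Total thickness L = 5.80 + 7.30 + 10.4 = 23.50 m.
Σ(b_i/K_i) = 5.80/5.92 + 7.30/1.97e-06 + 10.4/8.45 = 3.706e+06 d.
K_eq = L / Σ(b_i/K_i) = 23.50 / 3.706e+06 = 6.342e-06 m/day.
Q = K_eq · A · (Δh/L) = 6.342e-06 × 2420 × (6.23/23.50) = 0.004069 m³/day.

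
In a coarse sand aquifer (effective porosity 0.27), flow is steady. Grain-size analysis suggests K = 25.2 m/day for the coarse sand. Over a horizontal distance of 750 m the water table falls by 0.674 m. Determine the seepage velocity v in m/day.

Hydraulic gradient i = Δh / L = 0.674 / 750 = 0.0008987.
Darcy flux q = K · i = 25.20 × 0.0008987 = 0.02265 m/day.
Seepage velocity v = q / n_e = 0.02265 / 0.27 = 0.08388 m/day.

0.0839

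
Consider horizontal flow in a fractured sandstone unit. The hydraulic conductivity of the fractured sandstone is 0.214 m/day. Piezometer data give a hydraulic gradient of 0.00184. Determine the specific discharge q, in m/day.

Hydraulic gradient i = 0.00184.
Specific discharge q = K · i = 0.2140 × 0.001840 = 0.0003938 m/day.

0.000394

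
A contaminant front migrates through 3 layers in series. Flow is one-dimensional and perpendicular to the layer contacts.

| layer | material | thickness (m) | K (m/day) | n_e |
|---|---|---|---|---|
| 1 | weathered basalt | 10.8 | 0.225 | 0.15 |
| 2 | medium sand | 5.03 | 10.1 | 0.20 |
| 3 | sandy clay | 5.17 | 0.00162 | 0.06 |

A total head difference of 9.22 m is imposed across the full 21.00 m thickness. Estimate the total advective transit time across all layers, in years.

With flow normal to the layers, continuity requires the same specific discharge q through every layer.
Σ(b_i/K_i) = 10.8/0.225 + 5.03/10.1 + 5.17/0.00162 = 3240 d.
q = Δh / Σ(b_i/K_i) = 9.22 / 3240 = 0.002846 m/day.
In each layer the seepage velocity is v_i = q/n_i, so the layer transit time is t_i = b_i·n_i / q:
  layer 1 (weathered basalt): t_1 = 10.8 × 0.15 / 0.002846 = 569.3 d
  layer 2 (medium sand): t_2 = 5.03 × 0.20 / 0.002846 = 353.5 d
  layer 3 (sandy clay): t_3 = 5.17 × 0.06 / 0.002846 = 109.0 d
Total t = Σ t_i = 1032 days = 2.825 years.

2.82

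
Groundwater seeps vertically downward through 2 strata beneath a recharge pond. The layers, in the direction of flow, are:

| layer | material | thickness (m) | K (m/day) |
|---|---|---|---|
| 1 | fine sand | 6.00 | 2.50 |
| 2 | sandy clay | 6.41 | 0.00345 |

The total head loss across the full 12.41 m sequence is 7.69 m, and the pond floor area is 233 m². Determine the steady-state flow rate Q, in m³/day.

0.963

Flow is perpendicular to layering, so the layers act in series and the equivalent K is the thickness-weighted harmonic mean.
Total thickness L = 6.00 + 6.41 = 12.41 m.
Σ(b_i/K_i) = 6.00/2.50 + 6.41/0.00345 = 1860 d.
K_eq = L / Σ(b_i/K_i) = 12.41 / 1860 = 0.006671 m/day.
Q = K_eq · A · (Δh/L) = 0.006671 × 233 × (7.69/12.41) = 0.9631 m³/day.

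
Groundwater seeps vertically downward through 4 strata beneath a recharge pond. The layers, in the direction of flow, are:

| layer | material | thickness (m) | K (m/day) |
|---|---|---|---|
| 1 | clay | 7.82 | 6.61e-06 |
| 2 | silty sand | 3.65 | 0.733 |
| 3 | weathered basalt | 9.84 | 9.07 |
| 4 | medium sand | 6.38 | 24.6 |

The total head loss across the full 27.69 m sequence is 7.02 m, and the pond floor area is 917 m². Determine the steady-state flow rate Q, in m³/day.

Flow is perpendicular to layering, so the layers act in series and the equivalent K is the thickness-weighted harmonic mean.
Total thickness L = 7.82 + 3.65 + 9.84 + 6.38 = 27.69 m.
Σ(b_i/K_i) = 7.82/6.61e-06 + 3.65/0.733 + 9.84/9.07 + 6.38/24.6 = 1.183e+06 d.
K_eq = L / Σ(b_i/K_i) = 27.69 / 1.183e+06 = 2.341e-05 m/day.
Q = K_eq · A · (Δh/L) = 2.341e-05 × 917 × (7.02/27.69) = 0.005441 m³/day.

0.00544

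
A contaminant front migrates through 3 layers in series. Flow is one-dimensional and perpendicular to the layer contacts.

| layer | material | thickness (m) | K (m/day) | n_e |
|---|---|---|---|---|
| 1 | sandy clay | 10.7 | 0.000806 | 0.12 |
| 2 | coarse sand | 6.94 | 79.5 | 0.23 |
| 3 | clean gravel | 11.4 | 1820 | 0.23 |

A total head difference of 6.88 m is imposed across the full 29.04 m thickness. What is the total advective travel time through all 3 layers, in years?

With flow normal to the layers, continuity requires the same specific discharge q through every layer.
Σ(b_i/K_i) = 10.7/0.000806 + 6.94/79.5 + 11.4/1820 = 13276 d.
q = Δh / Σ(b_i/K_i) = 6.88 / 13276 = 0.0005182 m/day.
In each layer the seepage velocity is v_i = q/n_i, so the layer transit time is t_i = b_i·n_i / q:
  layer 1 (sandy clay): t_1 = 10.7 × 0.12 / 0.0005182 = 2478 d
  layer 2 (coarse sand): t_2 = 6.94 × 0.23 / 0.0005182 = 3080 d
  layer 3 (clean gravel): t_3 = 11.4 × 0.23 / 0.0005182 = 5059 d
Total t = Σ t_i = 10617 days = 29.07 years.

29.1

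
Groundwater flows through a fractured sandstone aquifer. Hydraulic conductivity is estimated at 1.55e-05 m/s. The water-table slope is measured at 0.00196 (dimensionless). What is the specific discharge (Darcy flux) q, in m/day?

Convert K: 1.55e-05 m/s × 86400 = 1.339 m/day.
Hydraulic gradient i = 0.00196.
Specific discharge q = K · i = 1.339 × 0.001960 = 0.002625 m/day.

0.00262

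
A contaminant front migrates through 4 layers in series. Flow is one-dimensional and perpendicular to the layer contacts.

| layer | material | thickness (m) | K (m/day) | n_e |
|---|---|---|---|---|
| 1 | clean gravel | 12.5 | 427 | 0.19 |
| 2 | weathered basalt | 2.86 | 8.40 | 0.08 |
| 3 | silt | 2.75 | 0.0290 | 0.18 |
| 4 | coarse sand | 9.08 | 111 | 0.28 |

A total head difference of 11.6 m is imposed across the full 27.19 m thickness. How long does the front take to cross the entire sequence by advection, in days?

With flow normal to the layers, continuity requires the same specific discharge q through every layer.
Σ(b_i/K_i) = 12.5/427 + 2.86/8.40 + 2.75/0.0290 + 9.08/111 = 95.28 d.
q = Δh / Σ(b_i/K_i) = 11.6 / 95.28 = 0.1217 m/day.
In each layer the seepage velocity is v_i = q/n_i, so the layer transit time is t_i = b_i·n_i / q:
  layer 1 (clean gravel): t_1 = 12.5 × 0.19 / 0.1217 = 19.51 d
  layer 2 (weathered basalt): t_2 = 2.86 × 0.08 / 0.1217 = 1.879 d
  layer 3 (silt): t_3 = 2.75 × 0.18 / 0.1217 = 4.066 d
  layer 4 (coarse sand): t_4 = 9.08 × 0.28 / 0.1217 = 20.88 d
Total t = Σ t_i = 46.34 days.

46.3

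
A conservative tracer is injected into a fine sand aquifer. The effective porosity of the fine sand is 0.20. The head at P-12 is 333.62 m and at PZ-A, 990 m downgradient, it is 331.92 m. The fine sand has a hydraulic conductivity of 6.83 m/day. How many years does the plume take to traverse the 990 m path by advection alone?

Hydraulic gradient i = (333.62 − 331.92) / 990 = 1.7 / 990 = 0.001717.
Darcy flux q = K · i = 6.830 × 0.001717 = 0.01173 m/day.
Seepage velocity v = q / n_e = 0.01173 / 0.20 = 0.05864 m/day.
Travel time t = L / v = 990 / 0.05864 = 16882 days = 46.22 years.

46.2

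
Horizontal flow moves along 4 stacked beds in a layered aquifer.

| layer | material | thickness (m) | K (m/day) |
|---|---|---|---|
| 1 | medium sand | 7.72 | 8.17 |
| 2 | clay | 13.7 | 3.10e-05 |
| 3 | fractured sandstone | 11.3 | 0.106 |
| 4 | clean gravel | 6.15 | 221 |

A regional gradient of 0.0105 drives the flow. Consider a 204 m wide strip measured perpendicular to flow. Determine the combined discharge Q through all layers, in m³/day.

Flow is parallel to layering, so each bed carries its own Darcy discharge and the transmissivities add.
Σ(K_i·b_i) = 8.17×7.72 + 3.10e-05×13.7 + 0.106×11.3 + 221×6.15 = 1423 m²/day.
Hydraulic gradient i = 0.0105.
Q = Σ(K_i·b_i) · W · i = 1423 × 204 × 0.01050 = 3049 m³/day.

3050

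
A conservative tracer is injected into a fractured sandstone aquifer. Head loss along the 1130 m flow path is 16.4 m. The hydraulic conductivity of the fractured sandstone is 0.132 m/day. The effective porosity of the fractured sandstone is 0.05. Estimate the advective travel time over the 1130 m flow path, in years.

80.7

Hydraulic gradient i = Δh / L = 16.4 / 1130 = 0.01451.
Darcy flux q = K · i = 0.1320 × 0.01451 = 0.001916 m/day.
Seepage velocity v = q / n_e = 0.001916 / 0.05 = 0.03832 m/day.
Travel time t = L / v = 1130 / 0.03832 = 29492 days = 80.75 years.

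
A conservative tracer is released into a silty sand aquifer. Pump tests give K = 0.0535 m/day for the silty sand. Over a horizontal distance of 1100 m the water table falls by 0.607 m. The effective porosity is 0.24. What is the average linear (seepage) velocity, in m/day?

0.000123

Hydraulic gradient i = Δh / L = 0.607 / 1100 = 0.0005518.
Darcy flux q = K · i = 0.05350 × 0.0005518 = 2.952e-05 m/day.
Seepage velocity v = q / n_e = 2.952e-05 / 0.24 = 0.0001230 m/day.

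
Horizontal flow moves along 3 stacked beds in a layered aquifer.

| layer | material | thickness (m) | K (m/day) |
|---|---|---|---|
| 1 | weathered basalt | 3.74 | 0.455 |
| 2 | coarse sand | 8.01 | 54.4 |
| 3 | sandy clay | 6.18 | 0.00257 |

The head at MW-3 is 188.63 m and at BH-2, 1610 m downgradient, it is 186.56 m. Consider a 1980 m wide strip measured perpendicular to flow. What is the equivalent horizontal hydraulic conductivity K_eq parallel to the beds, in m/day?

Flow is parallel to layering, so each bed carries its own Darcy discharge and the transmissivities add.
Σ(K_i·b_i) = 0.455×3.74 + 54.4×8.01 + 0.00257×6.18 = 437.5 m²/day.
Total thickness b = 17.93 m, so K_eq = Σ(K_i·b_i)/b = 24.40 m/day.

24.4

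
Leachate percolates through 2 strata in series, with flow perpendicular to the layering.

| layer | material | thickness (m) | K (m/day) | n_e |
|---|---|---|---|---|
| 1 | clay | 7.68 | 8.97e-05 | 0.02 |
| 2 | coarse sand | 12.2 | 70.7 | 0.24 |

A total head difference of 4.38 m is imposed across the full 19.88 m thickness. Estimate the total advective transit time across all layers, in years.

With flow normal to the layers, continuity requires the same specific discharge q through every layer.
Σ(b_i/K_i) = 7.68/8.97e-05 + 12.2/70.7 = 85619 d.
q = Δh / Σ(b_i/K_i) = 4.38 / 85619 = 5.116e-05 m/day.
In each layer the seepage velocity is v_i = q/n_i, so the layer transit time is t_i = b_i·n_i / q:
  layer 1 (clay): t_1 = 7.68 × 0.02 / 5.116e-05 = 3003 d
  layer 2 (coarse sand): t_2 = 12.2 × 0.24 / 5.116e-05 = 57236 d
Total t = Σ t_i = 60238 days = 164.9 years.

165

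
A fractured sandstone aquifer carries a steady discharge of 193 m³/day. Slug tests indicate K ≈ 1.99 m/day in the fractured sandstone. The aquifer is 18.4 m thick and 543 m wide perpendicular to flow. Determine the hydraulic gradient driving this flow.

Cross-sectional area A = 543 × 18.4 = 9991 m².
From Q = K·A·i, i = Q / (K·A) = 193 / (1.990 × 9991) = 0.009707.

0.00971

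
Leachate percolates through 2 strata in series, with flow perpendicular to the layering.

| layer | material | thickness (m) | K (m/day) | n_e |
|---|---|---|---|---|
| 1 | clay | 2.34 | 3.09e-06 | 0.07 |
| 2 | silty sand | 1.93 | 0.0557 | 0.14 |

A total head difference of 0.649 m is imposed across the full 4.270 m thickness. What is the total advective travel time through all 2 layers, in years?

With flow normal to the layers, continuity requires the same specific discharge q through every layer.
Σ(b_i/K_i) = 2.34/3.09e-06 + 1.93/0.0557 = 7.573e+05 d.
q = Δh / Σ(b_i/K_i) = 0.649 / 7.573e+05 = 8.570e-07 m/day.
In each layer the seepage velocity is v_i = q/n_i, so the layer transit time is t_i = b_i·n_i / q:
  layer 1 (clay): t_1 = 2.34 × 0.07 / 8.570e-07 = 1.911e+05 d
  layer 2 (silty sand): t_2 = 1.93 × 0.14 / 8.570e-07 = 3.153e+05 d
Total t = Σ t_i = 5.064e+05 days = 1387 years.

1390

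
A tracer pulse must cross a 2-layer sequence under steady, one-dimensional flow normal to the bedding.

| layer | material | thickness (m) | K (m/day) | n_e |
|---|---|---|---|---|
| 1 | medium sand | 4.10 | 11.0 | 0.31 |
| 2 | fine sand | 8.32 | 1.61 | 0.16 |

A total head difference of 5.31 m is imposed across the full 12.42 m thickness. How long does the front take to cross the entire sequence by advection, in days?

With flow normal to the layers, continuity requires the same specific discharge q through every layer.
Σ(b_i/K_i) = 4.10/11.0 + 8.32/1.61 = 5.540 d.
q = Δh / Σ(b_i/K_i) = 5.31 / 5.540 = 0.9584 m/day.
In each layer the seepage velocity is v_i = q/n_i, so the layer transit time is t_i = b_i·n_i / q:
  layer 1 (medium sand): t_1 = 4.10 × 0.31 / 0.9584 = 1.326 d
  layer 2 (fine sand): t_2 = 8.32 × 0.16 / 0.9584 = 1.389 d
Total t = Σ t_i = 2.715 days.

2.72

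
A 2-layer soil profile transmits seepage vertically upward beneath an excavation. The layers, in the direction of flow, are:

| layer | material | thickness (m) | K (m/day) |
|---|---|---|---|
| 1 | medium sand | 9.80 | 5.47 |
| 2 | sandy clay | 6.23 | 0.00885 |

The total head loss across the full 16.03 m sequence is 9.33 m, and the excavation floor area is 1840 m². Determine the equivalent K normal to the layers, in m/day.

Flow is perpendicular to layering, so the layers act in series and the equivalent K is the thickness-weighted harmonic mean.
Total thickness L = 9.80 + 6.23 = 16.03 m.
Σ(b_i/K_i) = 9.80/5.47 + 6.23/0.00885 = 705.7 d.
K_eq = L / Σ(b_i/K_i) = 16.03 / 705.7 = 0.02271 m/day.

0.0227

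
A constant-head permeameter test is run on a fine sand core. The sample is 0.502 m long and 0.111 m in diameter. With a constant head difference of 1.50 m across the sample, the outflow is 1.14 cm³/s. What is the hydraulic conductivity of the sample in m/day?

Cross-sectional area A = π·(d/2)² = π × (0.111/2)² = 0.009677 m².
Convert discharge: 1.14 cm³/s = 1.140e-06 m³/s.
Darcy's law rearranged: K = Q·L / (A·Δh) = 1.140e-06 × 0.502 / (0.009677 × 1.50) = 3.943e-05 m/s = 3.406 m/day.

3.41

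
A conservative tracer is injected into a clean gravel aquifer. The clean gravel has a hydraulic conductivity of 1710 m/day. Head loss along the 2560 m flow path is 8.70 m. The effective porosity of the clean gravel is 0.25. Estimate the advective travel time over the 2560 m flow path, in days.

Hydraulic gradient i = Δh / L = 8.70 / 2560 = 0.003398.
Darcy flux q = K · i = 1710 × 0.003398 = 5.811 m/day.
Seepage velocity v = q / n_e = 5.811 / 0.25 = 23.25 m/day.
Travel time t = L / v = 2560 / 23.25 = 110.1 days.

110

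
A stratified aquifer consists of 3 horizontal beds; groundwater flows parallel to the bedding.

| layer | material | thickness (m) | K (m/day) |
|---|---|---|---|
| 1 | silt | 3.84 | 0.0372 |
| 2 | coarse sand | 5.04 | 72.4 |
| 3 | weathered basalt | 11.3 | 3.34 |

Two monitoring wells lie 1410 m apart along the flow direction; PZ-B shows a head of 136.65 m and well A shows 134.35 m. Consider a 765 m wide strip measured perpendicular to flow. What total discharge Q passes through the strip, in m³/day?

Flow is parallel to layering, so each bed carries its own Darcy discharge and the transmissivities add.
Σ(K_i·b_i) = 0.0372×3.84 + 72.4×5.04 + 3.34×11.3 = 402.8 m²/day.
Hydraulic gradient i = (136.65 − 134.35) / 1410 = 2.3 / 1410 = 0.001631.
Q = Σ(K_i·b_i) · W · i = 402.8 × 765 × 0.001631 = 502.6 m³/day.

503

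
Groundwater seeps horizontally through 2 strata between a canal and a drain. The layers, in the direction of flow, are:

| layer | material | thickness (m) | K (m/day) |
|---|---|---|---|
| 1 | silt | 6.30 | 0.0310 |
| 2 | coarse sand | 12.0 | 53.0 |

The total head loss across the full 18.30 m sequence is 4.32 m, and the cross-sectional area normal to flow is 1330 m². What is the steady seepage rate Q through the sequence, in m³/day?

Flow is perpendicular to layering, so the layers act in series and the equivalent K is the thickness-weighted harmonic mean.
Total thickness L = 6.30 + 12.0 = 18.30 m.
Σ(b_i/K_i) = 6.30/0.0310 + 12.0/53.0 = 203.5 d.
K_eq = L / Σ(b_i/K_i) = 18.30 / 203.5 = 0.08995 m/day.
Q = K_eq · A · (Δh/L) = 0.08995 × 1330 × (4.32/18.30) = 28.24 m³/day.

28.2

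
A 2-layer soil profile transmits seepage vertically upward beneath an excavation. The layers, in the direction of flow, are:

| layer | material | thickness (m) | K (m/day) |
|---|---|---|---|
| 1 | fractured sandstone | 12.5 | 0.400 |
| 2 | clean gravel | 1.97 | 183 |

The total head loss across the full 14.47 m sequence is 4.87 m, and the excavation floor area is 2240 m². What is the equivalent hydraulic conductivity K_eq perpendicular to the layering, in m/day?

Flow is perpendicular to layering, so the layers act in series and the equivalent K is the thickness-weighted harmonic mean.
Total thickness L = 12.5 + 1.97 = 14.47 m.
Σ(b_i/K_i) = 12.5/0.400 + 1.97/183 = 31.26 d.
K_eq = L / Σ(b_i/K_i) = 14.47 / 31.26 = 0.4629 m/day.

0.463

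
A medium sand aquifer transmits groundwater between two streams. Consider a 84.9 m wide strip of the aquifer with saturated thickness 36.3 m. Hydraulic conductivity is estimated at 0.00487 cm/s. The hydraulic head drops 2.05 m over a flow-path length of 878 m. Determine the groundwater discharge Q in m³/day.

Convert K: 0.00487 cm/s × 864 = 4.208 m/day.
Cross-sectional area A = 84.9 × 36.3 = 3082 m².
Hydraulic gradient i = Δh / L = 2.05 / 878 = 0.002335.
Darcy's law: Q = K · A · i = 4.208 × 3082 × 0.002335 = 30.28 m³/day.

30.3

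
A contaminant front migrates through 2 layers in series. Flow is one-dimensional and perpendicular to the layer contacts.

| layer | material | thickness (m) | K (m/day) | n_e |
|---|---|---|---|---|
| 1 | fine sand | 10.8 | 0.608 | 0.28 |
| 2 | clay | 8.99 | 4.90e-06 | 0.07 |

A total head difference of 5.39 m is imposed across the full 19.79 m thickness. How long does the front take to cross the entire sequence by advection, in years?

3400

With flow normal to the layers, continuity requires the same specific discharge q through every layer.
Σ(b_i/K_i) = 10.8/0.608 + 8.99/4.90e-06 = 1.835e+06 d.
q = Δh / Σ(b_i/K_i) = 5.39 / 1.835e+06 = 2.938e-06 m/day.
In each layer the seepage velocity is v_i = q/n_i, so the layer transit time is t_i = b_i·n_i / q:
  layer 1 (fine sand): t_1 = 10.8 × 0.28 / 2.938e-06 = 1.029e+06 d
  layer 2 (clay): t_2 = 8.99 × 0.07 / 2.938e-06 = 2.142e+05 d
Total t = Σ t_i = 1.244e+06 days = 3405 years.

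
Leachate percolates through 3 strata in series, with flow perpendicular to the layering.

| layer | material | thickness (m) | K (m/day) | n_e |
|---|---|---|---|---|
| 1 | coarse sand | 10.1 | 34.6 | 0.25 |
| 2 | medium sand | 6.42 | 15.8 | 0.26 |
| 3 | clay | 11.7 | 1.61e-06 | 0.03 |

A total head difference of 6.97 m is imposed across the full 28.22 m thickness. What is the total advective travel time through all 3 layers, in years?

With flow normal to the layers, continuity requires the same specific discharge q through every layer.
Σ(b_i/K_i) = 10.1/34.6 + 6.42/15.8 + 11.7/1.61e-06 = 7.267e+06 d.
q = Δh / Σ(b_i/K_i) = 6.97 / 7.267e+06 = 9.591e-07 m/day.
In each layer the seepage velocity is v_i = q/n_i, so the layer transit time is t_i = b_i·n_i / q:
  layer 1 (coarse sand): t_1 = 10.1 × 0.25 / 9.591e-07 = 2.633e+06 d
  layer 2 (medium sand): t_2 = 6.42 × 0.26 / 9.591e-07 = 1.740e+06 d
  layer 3 (clay): t_3 = 11.7 × 0.03 / 9.591e-07 = 3.660e+05 d
Total t = Σ t_i = 4.739e+06 days = 12974 years.

13000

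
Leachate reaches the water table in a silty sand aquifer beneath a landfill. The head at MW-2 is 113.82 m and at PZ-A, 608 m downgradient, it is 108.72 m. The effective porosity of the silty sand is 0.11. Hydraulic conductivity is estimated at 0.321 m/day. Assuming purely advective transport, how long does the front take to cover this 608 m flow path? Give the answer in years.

68.0

Hydraulic gradient i = (113.82 − 108.72) / 608 = 5.1 / 608 = 0.008388.
Darcy flux q = K · i = 0.3210 × 0.008388 = 0.002693 m/day.
Seepage velocity v = q / n_e = 0.002693 / 0.11 = 0.02448 m/day.
Travel time t = L / v = 608 / 0.02448 = 24838 days = 68.00 years.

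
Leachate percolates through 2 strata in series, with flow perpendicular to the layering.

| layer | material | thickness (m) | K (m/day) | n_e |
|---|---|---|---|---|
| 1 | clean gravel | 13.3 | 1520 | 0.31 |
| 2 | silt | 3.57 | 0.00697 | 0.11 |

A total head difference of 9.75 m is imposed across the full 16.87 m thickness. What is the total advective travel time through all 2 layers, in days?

With flow normal to the layers, continuity requires the same specific discharge q through every layer.
Σ(b_i/K_i) = 13.3/1520 + 3.57/0.00697 = 512.2 d.
q = Δh / Σ(b_i/K_i) = 9.75 / 512.2 = 0.01904 m/day.
In each layer the seepage velocity is v_i = q/n_i, so the layer transit time is t_i = b_i·n_i / q:
  layer 1 (clean gravel): t_1 = 13.3 × 0.31 / 0.01904 = 216.6 d
  layer 2 (silt): t_2 = 3.57 × 0.11 / 0.01904 = 20.63 d
Total t = Σ t_i = 237.2 days.

237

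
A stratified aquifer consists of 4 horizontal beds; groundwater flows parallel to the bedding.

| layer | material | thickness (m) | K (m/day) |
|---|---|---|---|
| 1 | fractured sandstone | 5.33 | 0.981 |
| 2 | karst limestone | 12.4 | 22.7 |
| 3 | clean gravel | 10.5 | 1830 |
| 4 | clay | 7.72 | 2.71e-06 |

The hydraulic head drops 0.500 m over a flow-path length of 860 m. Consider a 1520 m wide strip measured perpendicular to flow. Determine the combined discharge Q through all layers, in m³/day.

17200

Flow is parallel to layering, so each bed carries its own Darcy discharge and the transmissivities add.
Σ(K_i·b_i) = 0.981×5.33 + 22.7×12.4 + 1830×10.5 + 2.71e-06×7.72 = 19502 m²/day.
Hydraulic gradient i = Δh / L = 0.500 / 860 = 0.0005814.
Q = Σ(K_i·b_i) · W · i = 19502 × 1520 × 0.0005814 = 17234 m³/day.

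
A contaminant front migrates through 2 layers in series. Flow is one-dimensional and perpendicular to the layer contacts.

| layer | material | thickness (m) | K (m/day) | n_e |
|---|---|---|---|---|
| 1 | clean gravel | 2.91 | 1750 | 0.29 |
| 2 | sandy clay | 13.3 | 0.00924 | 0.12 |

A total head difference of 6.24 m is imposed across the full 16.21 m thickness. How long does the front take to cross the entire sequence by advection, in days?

563

With flow normal to the layers, continuity requires the same specific discharge q through every layer.
Σ(b_i/K_i) = 2.91/1750 + 13.3/0.00924 = 1439 d.
q = Δh / Σ(b_i/K_i) = 6.24 / 1439 = 0.004335 m/day.
In each layer the seepage velocity is v_i = q/n_i, so the layer transit time is t_i = b_i·n_i / q:
  layer 1 (clean gravel): t_1 = 2.91 × 0.29 / 0.004335 = 194.7 d
  layer 2 (sandy clay): t_2 = 13.3 × 0.12 / 0.004335 = 368.2 d
Total t = Σ t_i = 562.8 days.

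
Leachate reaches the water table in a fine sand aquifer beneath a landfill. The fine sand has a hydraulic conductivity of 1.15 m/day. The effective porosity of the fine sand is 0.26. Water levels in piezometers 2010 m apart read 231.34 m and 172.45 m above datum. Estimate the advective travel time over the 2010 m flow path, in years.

42.5

Hydraulic gradient i = (231.34 − 172.45) / 2010 = 58.89 / 2010 = 0.02930.
Darcy flux q = K · i = 1.150 × 0.02930 = 0.03369 m/day.
Seepage velocity v = q / n_e = 0.03369 / 0.26 = 0.1296 m/day.
Travel time t = L / v = 2010 / 0.1296 = 15511 days = 42.47 years.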